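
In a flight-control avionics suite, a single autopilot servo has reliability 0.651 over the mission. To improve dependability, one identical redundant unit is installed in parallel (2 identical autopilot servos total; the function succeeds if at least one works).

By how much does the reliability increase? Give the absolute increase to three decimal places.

0.227

R_before = 0.651
R_after = 1 − (1 − 0.651)^2 = 0.878
ΔR = 0.878 − 0.651 = 0.227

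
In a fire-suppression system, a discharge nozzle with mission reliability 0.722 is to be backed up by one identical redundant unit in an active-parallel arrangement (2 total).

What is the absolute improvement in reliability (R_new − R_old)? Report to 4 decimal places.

0.2007

R_before = 0.722
R_after = 1 − (1 − 0.722)^2 = 0.9227
ΔR = 0.9227 − 0.722 = 0.2007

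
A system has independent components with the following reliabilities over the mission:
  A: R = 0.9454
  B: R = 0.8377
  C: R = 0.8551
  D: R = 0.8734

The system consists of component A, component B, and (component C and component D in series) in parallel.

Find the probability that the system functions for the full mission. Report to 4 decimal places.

0.9978

Series (C and D): 0.855100 × 0.873400 = 0.746844
Parallel (A, B, and [0.746844]): 1 − (1 − 0.945400)(1 − 0.837700)(1 − 0.746844) = 0.9978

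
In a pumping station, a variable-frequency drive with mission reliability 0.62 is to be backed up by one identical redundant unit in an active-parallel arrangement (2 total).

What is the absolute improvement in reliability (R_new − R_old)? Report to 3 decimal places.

R_before = 0.62
R_after = 1 − (1 − 0.62)^2 = 0.856
ΔR = 0.856 − 0.62 = 0.236

0.236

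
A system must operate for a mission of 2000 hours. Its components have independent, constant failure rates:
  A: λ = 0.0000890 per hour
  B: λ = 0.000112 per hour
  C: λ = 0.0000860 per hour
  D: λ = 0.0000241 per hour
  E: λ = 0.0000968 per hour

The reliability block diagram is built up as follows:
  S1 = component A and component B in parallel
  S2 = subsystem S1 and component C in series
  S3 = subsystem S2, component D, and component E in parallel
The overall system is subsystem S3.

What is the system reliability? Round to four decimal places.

0.9985

R(A) = exp(−0.0000890 × 2000) = 0.836942
R(B) = exp(−0.000112 × 2000) = 0.799315
R(C) = exp(−0.0000860 × 2000) = 0.841979
R(D) = exp(−0.0000241 × 2000) = 0.952943
R(E) = exp(−0.0000968 × 2000) = 0.823987
Parallel (A and B): 1 − (1 − 0.836942)(1 − 0.799315) = 0.967277
Series ([0.967277] and C): 0.967277 × 0.841979 = 0.814427
Parallel ([0.814427], D, and E): 1 − (1 − 0.814427)(1 − 0.952943)(1 − 0.823987) = 0.9985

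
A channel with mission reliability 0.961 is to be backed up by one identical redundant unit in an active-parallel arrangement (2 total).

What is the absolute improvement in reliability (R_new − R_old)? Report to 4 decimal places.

0.0375

R_before = 0.961
R_after = 1 − (1 − 0.961)^2 = 0.9985
ΔR = 0.9985 − 0.961 = 0.0375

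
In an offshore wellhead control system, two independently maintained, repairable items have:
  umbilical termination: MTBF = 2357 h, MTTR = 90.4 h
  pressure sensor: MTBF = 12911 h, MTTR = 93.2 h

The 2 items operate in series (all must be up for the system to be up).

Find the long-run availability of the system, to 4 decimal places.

0.9562

A(umbilical termination) = MTBF/(MTBF+MTTR) = 2357/(2357+90.4) = 0.963063
A(pressure sensor) = MTBF/(MTBF+MTTR) = 12911/(12911+93.2) = 0.992833
Series availability: 0.963063 × 0.992833 = 0.9562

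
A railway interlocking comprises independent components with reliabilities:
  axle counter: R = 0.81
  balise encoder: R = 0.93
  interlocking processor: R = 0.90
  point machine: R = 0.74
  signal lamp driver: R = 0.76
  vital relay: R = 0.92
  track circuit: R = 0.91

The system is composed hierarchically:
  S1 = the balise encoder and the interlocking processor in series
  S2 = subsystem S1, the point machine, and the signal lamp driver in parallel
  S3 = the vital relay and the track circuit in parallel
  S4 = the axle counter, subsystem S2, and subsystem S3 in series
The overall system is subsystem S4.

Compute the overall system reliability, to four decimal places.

0.7960

Series (balise encoder and interlocking processor): 0.930000 × 0.900000 = 0.837000
Parallel ([0.837000], point machine, and signal lamp driver): 1 − (1 − 0.837000)(1 − 0.740000)(1 − 0.760000) = 0.989829
Parallel (vital relay and track circuit): 1 − (1 − 0.920000)(1 − 0.910000) = 0.992800
Series (axle counter, [0.989829], and [0.992800]): 0.810000 × 0.989829 × 0.992800 = 0.7960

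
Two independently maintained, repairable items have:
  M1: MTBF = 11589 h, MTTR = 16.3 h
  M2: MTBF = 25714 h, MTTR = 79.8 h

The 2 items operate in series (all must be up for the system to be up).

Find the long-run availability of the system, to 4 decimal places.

0.9955

A(M1) = MTBF/(MTBF+MTTR) = 11589/(11589+16.3) = 0.998595
A(M2) = MTBF/(MTBF+MTTR) = 25714/(25714+79.8) = 0.996906
Series availability: 0.998595 × 0.996906 = 0.9955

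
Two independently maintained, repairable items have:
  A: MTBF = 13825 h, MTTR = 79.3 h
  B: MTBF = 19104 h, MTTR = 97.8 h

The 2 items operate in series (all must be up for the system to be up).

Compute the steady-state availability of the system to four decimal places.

A(A) = MTBF/(MTBF+MTTR) = 13825/(13825+79.3) = 0.994297
A(B) = MTBF/(MTBF+MTTR) = 19104/(19104+97.8) = 0.994907
Series availability: 0.994297 × 0.994907 = 0.9892

0.9892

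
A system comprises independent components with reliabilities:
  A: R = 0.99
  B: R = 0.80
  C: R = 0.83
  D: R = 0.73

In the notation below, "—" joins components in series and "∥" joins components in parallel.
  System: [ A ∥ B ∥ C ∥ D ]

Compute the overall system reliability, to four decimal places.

Parallel (A, B, C, and D): 1 − (1 − 0.990000)(1 − 0.800000)(1 − 0.830000)(1 − 0.730000) = 0.9999

0.9999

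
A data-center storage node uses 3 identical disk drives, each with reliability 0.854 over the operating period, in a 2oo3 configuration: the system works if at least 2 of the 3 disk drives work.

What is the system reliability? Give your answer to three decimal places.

R = Σ_{i=2}^{3} C(3,i) p^i (1−p)^{3−i} with p = 0.854
C(3,2)·0.854^2·0.146^1 = 0.31944
C(3,3)·0.854^3·0.146^0 = 0.62284
Sum = 0.942

0.942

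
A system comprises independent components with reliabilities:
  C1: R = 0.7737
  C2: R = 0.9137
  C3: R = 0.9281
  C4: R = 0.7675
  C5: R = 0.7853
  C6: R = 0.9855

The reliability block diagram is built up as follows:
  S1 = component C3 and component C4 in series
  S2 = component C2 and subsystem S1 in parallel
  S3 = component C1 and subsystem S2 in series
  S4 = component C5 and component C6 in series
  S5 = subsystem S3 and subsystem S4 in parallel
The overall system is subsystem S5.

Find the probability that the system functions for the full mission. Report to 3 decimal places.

0.944

Series (C3 and C4): 0.92810 × 0.76750 = 0.71232
Parallel (C2 and [0.71232]): 1 − (1 − 0.91370)(1 − 0.71232) = 0.97517
Series (C1 and [0.97517]): 0.77370 × 0.97517 = 0.75449
Series (C5 and C6): 0.78530 × 0.98550 = 0.77391
Parallel ([0.75449] and [0.77391]): 1 − (1 − 0.75449)(1 − 0.77391) = 0.944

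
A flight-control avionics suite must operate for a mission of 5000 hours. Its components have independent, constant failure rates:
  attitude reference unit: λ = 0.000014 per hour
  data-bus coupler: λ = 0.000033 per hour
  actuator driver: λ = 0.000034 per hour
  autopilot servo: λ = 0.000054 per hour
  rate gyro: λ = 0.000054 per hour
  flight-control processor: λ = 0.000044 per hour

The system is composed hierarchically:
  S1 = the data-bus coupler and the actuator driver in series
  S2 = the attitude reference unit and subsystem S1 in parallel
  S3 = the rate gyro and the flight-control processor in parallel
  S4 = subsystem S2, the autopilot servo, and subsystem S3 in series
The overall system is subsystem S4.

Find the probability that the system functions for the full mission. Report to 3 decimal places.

R(attitude reference unit) = exp(−0.000014 × 5000) = 0.93239
R(data-bus coupler) = exp(−0.000033 × 5000) = 0.84789
R(actuator driver) = exp(−0.000034 × 5000) = 0.84366
R(autopilot servo) = exp(−0.000054 × 5000) = 0.76338
R(rate gyro) = exp(−0.000054 × 5000) = 0.76338
R(flight-control processor) = exp(−0.000044 × 5000) = 0.80252
Series (data-bus coupler and actuator driver): 0.84789 × 0.84366 = 0.71533
Parallel (attitude reference unit and [0.71533]): 1 − (1 − 0.93239)(1 − 0.71533) = 0.98075
Parallel (rate gyro and flight-control processor): 1 − (1 − 0.76338)(1 − 0.80252) = 0.95327
Series ([0.98075], autopilot servo, and [0.95327]): 0.98075 × 0.76338 × 0.95327 = 0.714

0.714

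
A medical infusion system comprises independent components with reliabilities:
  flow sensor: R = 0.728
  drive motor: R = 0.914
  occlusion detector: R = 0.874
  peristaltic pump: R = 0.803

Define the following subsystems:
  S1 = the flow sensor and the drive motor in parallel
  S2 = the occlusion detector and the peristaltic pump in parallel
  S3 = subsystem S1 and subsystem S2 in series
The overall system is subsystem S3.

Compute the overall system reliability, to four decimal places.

Parallel (flow sensor and drive motor): 1 − (1 − 0.728000)(1 − 0.914000) = 0.976608
Parallel (occlusion detector and peristaltic pump): 1 − (1 − 0.874000)(1 − 0.803000) = 0.975178
Series ([0.976608] and [0.975178]): 0.976608 × 0.975178 = 0.9524

0.9524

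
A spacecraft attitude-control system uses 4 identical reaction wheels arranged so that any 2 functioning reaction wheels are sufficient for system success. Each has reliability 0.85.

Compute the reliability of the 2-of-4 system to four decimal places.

0.9880

R = Σ_{i=2}^{4} C(4,i) p^i (1−p)^{4−i} with p = 0.85
C(4,2)·0.85^2·0.15^2 = 0.097538
C(4,3)·0.85^3·0.15^1 = 0.368475
C(4,4)·0.85^4·0.15^0 = 0.522006
Sum = 0.9880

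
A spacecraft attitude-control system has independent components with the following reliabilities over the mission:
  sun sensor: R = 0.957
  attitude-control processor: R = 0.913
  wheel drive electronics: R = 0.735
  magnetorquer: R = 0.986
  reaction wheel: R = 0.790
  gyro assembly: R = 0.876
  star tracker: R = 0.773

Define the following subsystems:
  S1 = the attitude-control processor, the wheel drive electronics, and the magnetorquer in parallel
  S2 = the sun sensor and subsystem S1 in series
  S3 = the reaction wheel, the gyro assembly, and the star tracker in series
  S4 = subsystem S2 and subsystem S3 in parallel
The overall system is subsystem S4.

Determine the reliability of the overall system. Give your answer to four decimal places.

Parallel (attitude-control processor, wheel drive electronics, and magnetorquer): 1 − (1 − 0.913000)(1 − 0.735000)(1 − 0.986000) = 0.999677
Series (sun sensor and [0.999677]): 0.957000 × 0.999677 = 0.956691
Series (reaction wheel, gyro assembly, and star tracker): 0.790000 × 0.876000 × 0.773000 = 0.534947
Parallel ([0.956691] and [0.534947]): 1 − (1 − 0.956691)(1 − 0.534947) = 0.9799

0.9799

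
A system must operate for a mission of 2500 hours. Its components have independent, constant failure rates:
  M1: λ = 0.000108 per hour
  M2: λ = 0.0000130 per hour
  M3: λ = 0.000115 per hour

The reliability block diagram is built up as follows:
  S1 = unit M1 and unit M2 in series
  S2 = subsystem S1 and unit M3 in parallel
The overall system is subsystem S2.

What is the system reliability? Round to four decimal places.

0.9348

R(M1) = exp(−0.000108 × 2500) = 0.763379
R(M2) = exp(−0.0000130 × 2500) = 0.968022
R(M3) = exp(−0.000115 × 2500) = 0.750137
Series (M1 and M2): 0.763379 × 0.968022 = 0.738968
Parallel ([0.738968] and M3): 1 − (1 − 0.738968)(1 − 0.750137) = 0.9348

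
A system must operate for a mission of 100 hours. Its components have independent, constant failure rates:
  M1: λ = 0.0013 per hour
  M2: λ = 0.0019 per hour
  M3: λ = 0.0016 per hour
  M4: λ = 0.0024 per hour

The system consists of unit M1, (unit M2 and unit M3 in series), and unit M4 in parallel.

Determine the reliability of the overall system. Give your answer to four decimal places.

0.9923

R(M1) = exp(−0.0013 × 100) = 0.878095
R(M2) = exp(−0.0019 × 100) = 0.826959
R(M3) = exp(−0.0016 × 100) = 0.852144
R(M4) = exp(−0.0024 × 100) = 0.786628
Series (M2 and M3): 0.826959 × 0.852144 = 0.704688
Parallel (M1, [0.704688], and M4): 1 − (1 − 0.878095)(1 − 0.704688)(1 − 0.786628) = 0.9923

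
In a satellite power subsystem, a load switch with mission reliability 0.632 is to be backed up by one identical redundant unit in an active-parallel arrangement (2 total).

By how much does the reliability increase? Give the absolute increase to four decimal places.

0.2326

R_before = 0.632
R_after = 1 − (1 − 0.632)^2 = 0.8646
ΔR = 0.8646 − 0.632 = 0.2326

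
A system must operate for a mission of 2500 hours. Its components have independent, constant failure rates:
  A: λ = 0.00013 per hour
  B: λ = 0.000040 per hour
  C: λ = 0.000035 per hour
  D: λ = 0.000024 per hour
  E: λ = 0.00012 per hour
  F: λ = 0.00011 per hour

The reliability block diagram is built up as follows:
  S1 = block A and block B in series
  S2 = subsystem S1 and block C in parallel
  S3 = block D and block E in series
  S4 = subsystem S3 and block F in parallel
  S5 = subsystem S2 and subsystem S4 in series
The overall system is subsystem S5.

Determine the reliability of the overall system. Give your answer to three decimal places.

0.900

R(A) = exp(−0.00013 × 2500) = 0.72253
R(B) = exp(−0.000040 × 2500) = 0.90484
R(C) = exp(−0.000035 × 2500) = 0.91622
R(D) = exp(−0.000024 × 2500) = 0.94176
R(E) = exp(−0.00012 × 2500) = 0.74082
R(F) = exp(−0.00011 × 2500) = 0.75957
Series (A and B): 0.72253 × 0.90484 = 0.65377
Parallel ([0.65377] and C): 1 − (1 − 0.65377)(1 − 0.91622) = 0.97099
Series (D and E): 0.94176 × 0.74082 = 0.69767
Parallel ([0.69767] and F): 1 − (1 − 0.69767)(1 − 0.75957) = 0.92731
Series ([0.97099] and [0.92731]): 0.97099 × 0.92731 = 0.900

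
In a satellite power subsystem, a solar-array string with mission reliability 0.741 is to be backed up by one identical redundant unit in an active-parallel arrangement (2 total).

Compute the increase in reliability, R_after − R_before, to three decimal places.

R_before = 0.741
R_after = 1 − (1 − 0.741)^2 = 0.933
ΔR = 0.933 − 0.741 = 0.192

0.192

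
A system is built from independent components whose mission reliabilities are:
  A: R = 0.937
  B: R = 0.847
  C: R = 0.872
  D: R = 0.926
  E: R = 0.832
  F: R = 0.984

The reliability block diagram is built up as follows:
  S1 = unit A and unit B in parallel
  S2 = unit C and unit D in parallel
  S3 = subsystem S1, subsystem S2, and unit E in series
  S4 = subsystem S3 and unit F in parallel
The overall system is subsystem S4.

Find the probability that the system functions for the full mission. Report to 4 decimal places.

Parallel (A and B): 1 − (1 − 0.937000)(1 − 0.847000) = 0.990361
Parallel (C and D): 1 − (1 − 0.872000)(1 − 0.926000) = 0.990528
Series ([0.990361], [0.990528], and E): 0.990361 × 0.990528 × 0.832000 = 0.816176
Parallel ([0.816176] and F): 1 − (1 − 0.816176)(1 − 0.984000) = 0.9971

0.9971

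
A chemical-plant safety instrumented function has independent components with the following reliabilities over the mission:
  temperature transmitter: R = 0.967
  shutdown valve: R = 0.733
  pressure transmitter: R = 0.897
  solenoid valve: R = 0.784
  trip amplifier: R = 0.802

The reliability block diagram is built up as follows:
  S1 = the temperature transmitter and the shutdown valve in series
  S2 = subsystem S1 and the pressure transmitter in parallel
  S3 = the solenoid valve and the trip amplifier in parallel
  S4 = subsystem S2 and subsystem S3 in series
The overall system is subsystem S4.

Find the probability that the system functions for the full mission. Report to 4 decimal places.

0.9285

Series (temperature transmitter and shutdown valve): 0.967000 × 0.733000 = 0.708811
Parallel ([0.708811] and pressure transmitter): 1 − (1 − 0.708811)(1 − 0.897000) = 0.970008
Parallel (solenoid valve and trip amplifier): 1 − (1 − 0.784000)(1 − 0.802000) = 0.957232
Series ([0.970008] and [0.957232]): 0.970008 × 0.957232 = 0.9285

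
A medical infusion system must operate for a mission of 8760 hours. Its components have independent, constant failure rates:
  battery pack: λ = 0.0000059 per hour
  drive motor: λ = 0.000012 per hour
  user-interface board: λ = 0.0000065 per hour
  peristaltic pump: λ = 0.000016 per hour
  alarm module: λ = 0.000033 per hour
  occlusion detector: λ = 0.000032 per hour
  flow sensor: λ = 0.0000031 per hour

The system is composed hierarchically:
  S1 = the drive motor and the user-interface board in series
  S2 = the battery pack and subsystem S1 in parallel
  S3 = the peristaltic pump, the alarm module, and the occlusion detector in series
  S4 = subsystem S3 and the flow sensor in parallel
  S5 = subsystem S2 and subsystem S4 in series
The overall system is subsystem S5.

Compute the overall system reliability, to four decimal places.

0.9790

R(battery pack) = exp(−0.0000059 × 8760) = 0.949629
R(drive motor) = exp(−0.000012 × 8760) = 0.900216
R(user-interface board) = exp(−0.0000065 × 8760) = 0.944651
R(peristaltic pump) = exp(−0.000016 × 8760) = 0.869219
R(alarm module) = exp(−0.000033 × 8760) = 0.748952
R(occlusion detector) = exp(−0.000032 × 8760) = 0.755542
R(flow sensor) = exp(−0.0000031 × 8760) = 0.973209
Series (drive motor and user-interface board): 0.900216 × 0.944651 = 0.850390
Parallel (battery pack and [0.850390]): 1 − (1 − 0.949629)(1 − 0.850390) = 0.992464
Series (peristaltic pump, alarm module, and occlusion detector): 0.869219 × 0.748952 × 0.755542 = 0.491860
Parallel ([0.491860] and flow sensor): 1 − (1 − 0.491860)(1 − 0.973209) = 0.986386
Series ([0.992464] and [0.986386]): 0.992464 × 0.986386 = 0.9790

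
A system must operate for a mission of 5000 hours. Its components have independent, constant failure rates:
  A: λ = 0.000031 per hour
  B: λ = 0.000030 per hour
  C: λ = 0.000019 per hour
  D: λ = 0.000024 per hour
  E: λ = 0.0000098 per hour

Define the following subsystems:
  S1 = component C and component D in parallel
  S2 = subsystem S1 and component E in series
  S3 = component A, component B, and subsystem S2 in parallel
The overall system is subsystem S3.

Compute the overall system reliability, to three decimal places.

R(A) = exp(−0.000031 × 5000) = 0.85642
R(B) = exp(−0.000030 × 5000) = 0.86071
R(C) = exp(−0.000019 × 5000) = 0.90937
R(D) = exp(−0.000024 × 5000) = 0.88692
R(E) = exp(−0.0000098 × 5000) = 0.95218
Parallel (C and D): 1 − (1 − 0.90937)(1 − 0.88692) = 0.98975
Series ([0.98975] and E): 0.98975 × 0.95218 = 0.94242
Parallel (A, B, and [0.94242]): 1 − (1 − 0.85642)(1 − 0.86071)(1 − 0.94242) = 0.999

0.999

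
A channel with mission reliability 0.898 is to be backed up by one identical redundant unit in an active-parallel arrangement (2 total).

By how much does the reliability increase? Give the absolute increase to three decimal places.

0.092

R_before = 0.898
R_after = 1 − (1 − 0.898)^2 = 0.990
ΔR = 0.990 − 0.898 = 0.092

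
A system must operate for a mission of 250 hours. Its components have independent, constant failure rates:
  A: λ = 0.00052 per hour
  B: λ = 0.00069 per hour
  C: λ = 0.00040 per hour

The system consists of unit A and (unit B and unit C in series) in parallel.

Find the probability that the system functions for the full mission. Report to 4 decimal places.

R(A) = exp(−0.00052 × 250) = 0.878095
R(B) = exp(−0.00069 × 250) = 0.841558
R(C) = exp(−0.00040 × 250) = 0.904837
Series (B and C): 0.841558 × 0.904837 = 0.761473
Parallel (A and [0.761473]): 1 − (1 − 0.878095)(1 − 0.761473) = 0.9709

0.9709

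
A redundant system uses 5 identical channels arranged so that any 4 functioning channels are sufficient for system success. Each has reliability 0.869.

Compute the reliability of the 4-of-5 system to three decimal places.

0.869

R = Σ_{i=4}^{5} C(5,i) p^i (1−p)^{5−i} with p = 0.869
C(5,4)·0.869^4·0.131^1 = 0.37353
C(5,5)·0.869^5·0.131^0 = 0.49556
Sum = 0.869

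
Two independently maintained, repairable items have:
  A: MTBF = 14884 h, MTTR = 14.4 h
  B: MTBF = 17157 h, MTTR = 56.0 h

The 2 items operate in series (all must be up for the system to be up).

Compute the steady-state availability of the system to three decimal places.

0.996

A(A) = MTBF/(MTBF+MTTR) = 14884/(14884+14.4) = 0.999033
A(B) = MTBF/(MTBF+MTTR) = 17157/(17157+56.0) = 0.996747
Series availability: 0.999033 × 0.996747 = 0.996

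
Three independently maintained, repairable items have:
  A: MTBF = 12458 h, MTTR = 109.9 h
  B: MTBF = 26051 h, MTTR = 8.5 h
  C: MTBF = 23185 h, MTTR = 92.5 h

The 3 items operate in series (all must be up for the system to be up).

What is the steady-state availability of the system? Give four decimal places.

A(A) = MTBF/(MTBF+MTTR) = 12458/(12458+109.9) = 0.991256
A(B) = MTBF/(MTBF+MTTR) = 26051/(26051+8.5) = 0.999674
A(C) = MTBF/(MTBF+MTTR) = 23185/(23185+92.5) = 0.996026
Series availability: 0.991256 × 0.999674 × 0.996026 = 0.9870

0.9870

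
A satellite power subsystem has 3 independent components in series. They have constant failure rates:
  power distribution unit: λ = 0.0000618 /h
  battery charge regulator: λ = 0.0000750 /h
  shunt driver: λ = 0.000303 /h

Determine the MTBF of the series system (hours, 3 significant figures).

2270

Series of exponential components: λ_sys = Σ λ_i
λ_sys = 0.0000618 + 0.0000750 + 0.000303 = 4.3980e-04 /h
MTBF = 1 / λ_sys = 2270 h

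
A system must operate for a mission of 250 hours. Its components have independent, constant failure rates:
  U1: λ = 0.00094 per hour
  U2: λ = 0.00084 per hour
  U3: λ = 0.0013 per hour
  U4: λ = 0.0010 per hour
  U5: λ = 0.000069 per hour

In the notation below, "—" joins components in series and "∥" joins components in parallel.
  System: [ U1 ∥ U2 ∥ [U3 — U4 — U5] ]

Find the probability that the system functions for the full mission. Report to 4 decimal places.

R(U1) = exp(−0.00094 × 250) = 0.790571
R(U2) = exp(−0.00084 × 250) = 0.810584
R(U3) = exp(−0.0013 × 250) = 0.722527
R(U4) = exp(−0.0010 × 250) = 0.778801
R(U5) = exp(−0.000069 × 250) = 0.982898
Series (U3, U4, and U5): 0.722527 × 0.778801 × 0.982898 = 0.553081
Parallel (U1, U2, and [0.553081]): 1 − (1 − 0.790571)(1 − 0.810584)(1 − 0.553081) = 0.9823

0.9823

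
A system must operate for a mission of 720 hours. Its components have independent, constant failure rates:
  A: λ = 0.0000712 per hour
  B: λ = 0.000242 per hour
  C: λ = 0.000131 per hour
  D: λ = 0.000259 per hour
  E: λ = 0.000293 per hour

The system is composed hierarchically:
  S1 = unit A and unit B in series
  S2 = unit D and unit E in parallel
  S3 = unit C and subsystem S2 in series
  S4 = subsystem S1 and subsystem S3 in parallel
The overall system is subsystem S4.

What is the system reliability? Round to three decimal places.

0.976

R(A) = exp(−0.0000712 × 720) = 0.95003
R(B) = exp(−0.000242 × 720) = 0.84010
R(C) = exp(−0.000131 × 720) = 0.90999
R(D) = exp(−0.000259 × 720) = 0.82988
R(E) = exp(−0.000293 × 720) = 0.80981
Series (A and B): 0.95003 × 0.84010 = 0.79812
Parallel (D and E): 1 − (1 − 0.82988)(1 − 0.80981) = 0.96764
Series (C and [0.96764]): 0.90999 × 0.96764 = 0.88054
Parallel ([0.79812] and [0.88054]): 1 − (1 − 0.79812)(1 − 0.88054) = 0.976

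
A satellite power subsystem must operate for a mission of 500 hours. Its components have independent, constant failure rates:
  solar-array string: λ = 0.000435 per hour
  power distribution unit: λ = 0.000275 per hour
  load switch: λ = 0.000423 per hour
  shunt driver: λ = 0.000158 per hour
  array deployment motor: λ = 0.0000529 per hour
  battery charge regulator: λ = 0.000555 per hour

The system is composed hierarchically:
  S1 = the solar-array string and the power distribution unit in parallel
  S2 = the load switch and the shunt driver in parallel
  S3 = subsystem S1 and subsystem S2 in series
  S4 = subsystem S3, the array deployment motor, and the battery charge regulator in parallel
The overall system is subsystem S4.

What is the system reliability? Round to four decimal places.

R(solar-array string) = exp(−0.000435 × 500) = 0.804528
R(power distribution unit) = exp(−0.000275 × 500) = 0.871534
R(load switch) = exp(−0.000423 × 500) = 0.809369
R(shunt driver) = exp(−0.000158 × 500) = 0.924040
R(array deployment motor) = exp(−0.0000529 × 500) = 0.973897
R(battery charge regulator) = exp(−0.000555 × 500) = 0.757676
Parallel (solar-array string and power distribution unit): 1 − (1 − 0.804528)(1 − 0.871534) = 0.974888
Parallel (load switch and shunt driver): 1 − (1 − 0.809369)(1 − 0.924040) = 0.985520
Series ([0.974888] and [0.985520]): 0.974888 × 0.985520 = 0.960772
Parallel ([0.960772], array deployment motor, and battery charge regulator): 1 − (1 − 0.960772)(1 − 0.973897)(1 − 0.757676) = 0.9998

0.9998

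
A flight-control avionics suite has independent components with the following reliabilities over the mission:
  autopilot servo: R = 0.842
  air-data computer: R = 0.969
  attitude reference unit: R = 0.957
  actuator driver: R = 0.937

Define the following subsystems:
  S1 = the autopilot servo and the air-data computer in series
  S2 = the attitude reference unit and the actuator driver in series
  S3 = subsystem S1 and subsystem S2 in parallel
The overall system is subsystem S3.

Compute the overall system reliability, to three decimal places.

0.981

Series (autopilot servo and air-data computer): 0.84200 × 0.96900 = 0.81590
Series (attitude reference unit and actuator driver): 0.95700 × 0.93700 = 0.89671
Parallel ([0.81590] and [0.89671]): 1 − (1 − 0.81590)(1 − 0.89671) = 0.981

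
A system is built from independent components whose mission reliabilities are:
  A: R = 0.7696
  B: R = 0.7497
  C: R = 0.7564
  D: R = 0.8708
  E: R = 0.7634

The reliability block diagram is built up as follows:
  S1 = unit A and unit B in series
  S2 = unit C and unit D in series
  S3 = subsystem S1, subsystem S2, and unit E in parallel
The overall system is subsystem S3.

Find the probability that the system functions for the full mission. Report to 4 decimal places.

0.9658

Series (A and B): 0.769600 × 0.749700 = 0.576969
Series (C and D): 0.756400 × 0.870800 = 0.658673
Parallel ([0.576969], [0.658673], and E): 1 − (1 − 0.576969)(1 − 0.658673)(1 − 0.763400) = 0.9658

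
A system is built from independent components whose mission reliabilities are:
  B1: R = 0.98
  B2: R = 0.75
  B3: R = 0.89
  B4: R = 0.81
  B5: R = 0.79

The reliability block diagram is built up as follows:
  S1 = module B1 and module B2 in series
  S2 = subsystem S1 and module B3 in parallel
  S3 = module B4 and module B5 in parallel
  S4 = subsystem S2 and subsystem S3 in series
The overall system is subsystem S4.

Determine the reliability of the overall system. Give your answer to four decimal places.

0.9321

Series (B1 and B2): 0.980000 × 0.750000 = 0.735000
Parallel ([0.735000] and B3): 1 − (1 − 0.735000)(1 − 0.890000) = 0.970850
Parallel (B4 and B5): 1 − (1 − 0.810000)(1 − 0.790000) = 0.960100
Series ([0.970850] and [0.960100]): 0.970850 × 0.960100 = 0.9321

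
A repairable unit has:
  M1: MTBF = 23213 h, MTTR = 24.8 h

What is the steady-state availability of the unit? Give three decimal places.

0.999

A(M1) = MTBF/(MTBF+MTTR) = 23213/(23213+24.8) = 0.999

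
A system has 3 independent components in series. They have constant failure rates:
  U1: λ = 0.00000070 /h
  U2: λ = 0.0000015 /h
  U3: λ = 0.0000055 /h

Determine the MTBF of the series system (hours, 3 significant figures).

Series of exponential components: λ_sys = Σ λ_i
λ_sys = 0.00000070 + 0.0000015 + 0.0000055 = 7.7000e-06 /h
MTBF = 1 / λ_sys = 130000 h

130000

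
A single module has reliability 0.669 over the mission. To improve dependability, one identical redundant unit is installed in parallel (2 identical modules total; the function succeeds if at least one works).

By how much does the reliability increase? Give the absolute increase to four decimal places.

0.2214

R_before = 0.669
R_after = 1 − (1 − 0.669)^2 = 0.8904
ΔR = 0.8904 − 0.669 = 0.2214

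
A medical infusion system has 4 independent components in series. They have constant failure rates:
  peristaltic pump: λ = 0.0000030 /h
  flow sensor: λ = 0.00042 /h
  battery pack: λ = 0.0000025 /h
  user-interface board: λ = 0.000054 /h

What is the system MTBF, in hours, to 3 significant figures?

2090

Series of exponential components: λ_sys = Σ λ_i
λ_sys = 0.0000030 + 0.00042 + 0.0000025 + 0.000054 = 4.7950e-04 /h
MTBF = 1 / λ_sys = 2090 h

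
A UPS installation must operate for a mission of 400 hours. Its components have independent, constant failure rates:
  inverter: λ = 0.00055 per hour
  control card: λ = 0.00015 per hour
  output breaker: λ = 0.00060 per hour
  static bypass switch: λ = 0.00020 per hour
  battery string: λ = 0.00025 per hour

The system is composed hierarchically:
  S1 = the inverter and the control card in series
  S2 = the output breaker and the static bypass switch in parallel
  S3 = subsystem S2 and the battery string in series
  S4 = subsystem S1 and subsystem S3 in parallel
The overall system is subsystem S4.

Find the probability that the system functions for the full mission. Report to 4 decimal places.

R(inverter) = exp(−0.00055 × 400) = 0.802519
R(control card) = exp(−0.00015 × 400) = 0.941765
R(output breaker) = exp(−0.00060 × 400) = 0.786628
R(static bypass switch) = exp(−0.00020 × 400) = 0.923116
R(battery string) = exp(−0.00025 × 400) = 0.904837
Series (inverter and control card): 0.802519 × 0.941765 = 0.755784
Parallel (output breaker and static bypass switch): 1 − (1 − 0.786628)(1 − 0.923116) = 0.983595
Series ([0.983595] and battery string): 0.983595 × 0.904837 = 0.889993
Parallel ([0.755784] and [0.889993]): 1 − (1 − 0.755784)(1 − 0.889993) = 0.9731

0.9731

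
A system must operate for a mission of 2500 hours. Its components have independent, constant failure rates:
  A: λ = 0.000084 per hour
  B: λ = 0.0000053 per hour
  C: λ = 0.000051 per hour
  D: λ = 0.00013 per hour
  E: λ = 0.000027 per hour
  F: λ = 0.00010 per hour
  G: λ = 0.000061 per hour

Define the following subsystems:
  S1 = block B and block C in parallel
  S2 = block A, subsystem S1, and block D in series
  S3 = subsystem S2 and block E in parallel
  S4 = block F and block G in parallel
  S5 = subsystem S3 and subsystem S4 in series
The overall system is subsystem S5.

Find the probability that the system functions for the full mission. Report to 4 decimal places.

0.9425

R(A) = exp(−0.000084 × 2500) = 0.810584
R(B) = exp(−0.0000053 × 2500) = 0.986837
R(C) = exp(−0.000051 × 2500) = 0.880293
R(D) = exp(−0.00013 × 2500) = 0.722527
R(E) = exp(−0.000027 × 2500) = 0.934728
R(F) = exp(−0.00010 × 2500) = 0.778801
R(G) = exp(−0.000061 × 2500) = 0.858559
Parallel (B and C): 1 − (1 − 0.986837)(1 − 0.880293) = 0.998424
Series (A, [0.998424], and D): 0.810584 × 0.998424 × 0.722527 = 0.584746
Parallel ([0.584746] and E): 1 − (1 − 0.584746)(1 − 0.934728) = 0.972896
Parallel (F and G): 1 − (1 − 0.778801)(1 − 0.858559) = 0.968713
Series ([0.972896] and [0.968713]): 0.972896 × 0.968713 = 0.9425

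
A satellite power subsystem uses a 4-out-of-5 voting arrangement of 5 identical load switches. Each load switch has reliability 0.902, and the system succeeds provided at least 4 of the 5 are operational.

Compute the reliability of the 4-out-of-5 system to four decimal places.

R = Σ_{i=4}^{5} C(5,i) p^i (1−p)^{5−i} with p = 0.902
C(5,4)·0.902^4·0.098^1 = 0.324356
C(5,5)·0.902^5·0.098^0 = 0.597080
Sum = 0.9214

0.9214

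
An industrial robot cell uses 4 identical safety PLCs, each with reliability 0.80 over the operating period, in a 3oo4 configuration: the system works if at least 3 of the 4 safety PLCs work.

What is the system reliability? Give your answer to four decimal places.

R = Σ_{i=3}^{4} C(4,i) p^i (1−p)^{4−i} with p = 0.80
C(4,3)·0.80^3·0.20^1 = 0.409600
C(4,4)·0.80^4·0.20^0 = 0.409600
Sum = 0.8192

0.8192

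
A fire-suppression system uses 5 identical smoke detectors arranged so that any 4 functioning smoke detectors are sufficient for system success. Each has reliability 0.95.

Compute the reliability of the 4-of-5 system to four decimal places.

0.9774

R = Σ_{i=4}^{5} C(5,i) p^i (1−p)^{5−i} with p = 0.95
C(5,4)·0.95^4·0.05^1 = 0.203627
C(5,5)·0.95^5·0.05^0 = 0.773781
Sum = 0.9774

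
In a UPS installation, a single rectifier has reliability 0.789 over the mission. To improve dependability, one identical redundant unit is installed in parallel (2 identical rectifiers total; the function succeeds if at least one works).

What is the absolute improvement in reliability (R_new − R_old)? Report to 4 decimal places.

0.1665

R_before = 0.789
R_after = 1 − (1 − 0.789)^2 = 0.9555
ΔR = 0.9555 − 0.789 = 0.1665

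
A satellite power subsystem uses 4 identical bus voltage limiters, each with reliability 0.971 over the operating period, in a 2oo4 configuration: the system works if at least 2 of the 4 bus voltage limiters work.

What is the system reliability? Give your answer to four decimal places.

0.9999

R = Σ_{i=2}^{4} C(4,i) p^i (1−p)^{4−i} with p = 0.971
C(4,2)·0.971^2·0.029^2 = 0.004758
C(4,3)·0.971^3·0.029^1 = 0.106198
C(4,4)·0.971^4·0.029^0 = 0.888949
Sum = 0.9999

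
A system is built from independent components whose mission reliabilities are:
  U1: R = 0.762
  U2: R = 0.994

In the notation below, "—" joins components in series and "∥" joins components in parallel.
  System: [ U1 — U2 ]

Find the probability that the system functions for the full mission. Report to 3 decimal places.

0.757

Series (U1 and U2): 0.76200 × 0.99400 = 0.757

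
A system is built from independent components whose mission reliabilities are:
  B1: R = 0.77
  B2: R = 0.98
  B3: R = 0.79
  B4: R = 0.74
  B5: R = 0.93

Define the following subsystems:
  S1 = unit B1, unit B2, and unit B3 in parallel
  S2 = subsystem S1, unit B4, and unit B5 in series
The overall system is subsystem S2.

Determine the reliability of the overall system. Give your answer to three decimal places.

0.688

Parallel (B1, B2, and B3): 1 − (1 − 0.77000)(1 − 0.98000)(1 − 0.79000) = 0.99903
Series ([0.99903], B4, and B5): 0.99903 × 0.74000 × 0.93000 = 0.688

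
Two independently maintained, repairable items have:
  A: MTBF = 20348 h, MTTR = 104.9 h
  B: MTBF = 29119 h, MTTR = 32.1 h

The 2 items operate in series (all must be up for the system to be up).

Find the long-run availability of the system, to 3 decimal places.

0.994

A(A) = MTBF/(MTBF+MTTR) = 20348/(20348+104.9) = 0.994871
A(B) = MTBF/(MTBF+MTTR) = 29119/(29119+32.1) = 0.998899
Series availability: 0.994871 × 0.998899 = 0.994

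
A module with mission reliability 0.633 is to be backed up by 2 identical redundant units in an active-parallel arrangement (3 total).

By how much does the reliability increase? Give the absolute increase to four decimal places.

R_before = 0.633
R_after = 1 − (1 − 0.633)^3 = 0.9506
ΔR = 0.9506 − 0.633 = 0.3176

0.3176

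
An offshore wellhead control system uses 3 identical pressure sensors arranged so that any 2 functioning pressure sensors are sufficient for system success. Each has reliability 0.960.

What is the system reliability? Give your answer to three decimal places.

R = Σ_{i=2}^{3} C(3,i) p^i (1−p)^{3−i} with p = 0.960
C(3,2)·0.960^2·0.040^1 = 0.11059
C(3,3)·0.960^3·0.040^0 = 0.88474
Sum = 0.995

0.995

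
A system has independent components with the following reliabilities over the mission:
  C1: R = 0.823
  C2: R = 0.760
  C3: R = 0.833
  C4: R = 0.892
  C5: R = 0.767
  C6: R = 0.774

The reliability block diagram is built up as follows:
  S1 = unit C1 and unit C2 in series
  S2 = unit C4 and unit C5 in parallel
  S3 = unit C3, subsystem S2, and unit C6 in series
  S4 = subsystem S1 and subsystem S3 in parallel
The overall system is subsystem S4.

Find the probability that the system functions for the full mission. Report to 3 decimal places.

0.861

Series (C1 and C2): 0.82300 × 0.76000 = 0.62548
Parallel (C4 and C5): 1 − (1 − 0.89200)(1 − 0.76700) = 0.97484
Series (C3, [0.97484], and C6): 0.83300 × 0.97484 × 0.77400 = 0.62852
Parallel ([0.62548] and [0.62852]): 1 − (1 − 0.62548)(1 − 0.62852) = 0.861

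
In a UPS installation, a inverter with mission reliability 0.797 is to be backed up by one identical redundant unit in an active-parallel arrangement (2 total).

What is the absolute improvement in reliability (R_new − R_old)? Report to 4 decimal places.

0.1618

R_before = 0.797
R_after = 1 − (1 − 0.797)^2 = 0.9588
ΔR = 0.9588 − 0.797 = 0.1618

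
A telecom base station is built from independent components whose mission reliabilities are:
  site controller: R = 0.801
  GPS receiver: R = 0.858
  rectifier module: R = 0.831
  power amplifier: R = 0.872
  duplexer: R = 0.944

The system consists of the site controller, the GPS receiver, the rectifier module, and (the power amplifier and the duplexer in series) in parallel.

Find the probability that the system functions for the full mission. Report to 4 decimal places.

Series (power amplifier and duplexer): 0.872000 × 0.944000 = 0.823168
Parallel (site controller, GPS receiver, rectifier module, and [0.823168]): 1 − (1 − 0.801000)(1 − 0.858000)(1 − 0.831000)(1 − 0.823168) = 0.9992

0.9992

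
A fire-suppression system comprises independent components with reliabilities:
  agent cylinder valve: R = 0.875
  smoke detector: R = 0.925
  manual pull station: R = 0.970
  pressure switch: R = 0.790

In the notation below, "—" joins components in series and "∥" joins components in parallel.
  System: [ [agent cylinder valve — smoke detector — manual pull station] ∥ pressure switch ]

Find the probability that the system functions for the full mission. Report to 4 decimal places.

Series (agent cylinder valve, smoke detector, and manual pull station): 0.875000 × 0.925000 × 0.970000 = 0.785094
Parallel ([0.785094] and pressure switch): 1 − (1 − 0.785094)(1 − 0.790000) = 0.9549

0.9549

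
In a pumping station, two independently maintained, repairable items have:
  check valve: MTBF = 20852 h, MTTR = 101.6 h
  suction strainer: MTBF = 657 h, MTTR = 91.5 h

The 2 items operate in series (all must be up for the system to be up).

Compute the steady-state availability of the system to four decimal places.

0.8735

A(check valve) = MTBF/(MTBF+MTTR) = 20852/(20852+101.6) = 0.995151
A(suction strainer) = MTBF/(MTBF+MTTR) = 657/(657+91.5) = 0.877756
Series availability: 0.995151 × 0.877756 = 0.8735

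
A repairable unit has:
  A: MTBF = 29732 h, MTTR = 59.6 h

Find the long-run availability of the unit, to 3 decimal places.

0.998

A(A) = MTBF/(MTBF+MTTR) = 29732/(29732+59.6) = 0.998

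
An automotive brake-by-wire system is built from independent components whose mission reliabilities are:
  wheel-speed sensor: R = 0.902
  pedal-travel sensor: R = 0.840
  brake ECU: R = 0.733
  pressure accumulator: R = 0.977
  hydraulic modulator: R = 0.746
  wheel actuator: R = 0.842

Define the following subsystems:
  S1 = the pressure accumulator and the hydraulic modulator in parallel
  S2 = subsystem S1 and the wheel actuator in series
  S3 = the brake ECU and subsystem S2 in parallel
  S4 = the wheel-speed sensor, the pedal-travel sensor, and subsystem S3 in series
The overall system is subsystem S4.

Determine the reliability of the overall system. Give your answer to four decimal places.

0.7247

Parallel (pressure accumulator and hydraulic modulator): 1 − (1 − 0.977000)(1 − 0.746000) = 0.994158
Series ([0.994158] and wheel actuator): 0.994158 × 0.842000 = 0.837081
Parallel (brake ECU and [0.837081]): 1 − (1 − 0.733000)(1 − 0.837081) = 0.956501
Series (wheel-speed sensor, pedal-travel sensor, and [0.956501]): 0.902000 × 0.840000 × 0.956501 = 0.7247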